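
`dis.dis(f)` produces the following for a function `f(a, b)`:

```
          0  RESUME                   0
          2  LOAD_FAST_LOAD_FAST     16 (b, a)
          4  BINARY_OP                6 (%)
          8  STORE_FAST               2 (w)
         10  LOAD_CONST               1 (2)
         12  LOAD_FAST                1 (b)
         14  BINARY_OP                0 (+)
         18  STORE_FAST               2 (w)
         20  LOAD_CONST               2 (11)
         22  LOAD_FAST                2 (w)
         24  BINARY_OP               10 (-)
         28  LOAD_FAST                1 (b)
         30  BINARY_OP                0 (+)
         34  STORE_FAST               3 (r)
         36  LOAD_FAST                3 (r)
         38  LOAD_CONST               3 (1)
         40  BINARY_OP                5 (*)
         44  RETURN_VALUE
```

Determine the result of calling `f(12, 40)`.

LOAD_FAST_LOAD_FAST b,a → push 40,12. Stack: [40, 12]
BINARY_OP % → 40 % 12 = 4. Stack: [4]
STORE_FAST w → w=4. Stack: []
LOAD_CONST → push 2. Stack: [2]
LOAD_FAST b → push 40. Stack: [2, 40]
BINARY_OP + → 2 + 40 = 42. Stack: [42]
STORE_FAST w → w=42. Stack: []
LOAD_CONST → push 11. Stack: [11]
LOAD_FAST w → push 42. Stack: [11, 42]
BINARY_OP - → 11 - 42 = -31. Stack: [-31]
LOAD_FAST b → push 40. Stack: [-31, 40]
BINARY_OP + → -31 + 40 = 9. Stack: [9]
STORE_FAST r → r=9. Stack: []
LOAD_FAST r → push 9. Stack: [9]
LOAD_CONST → push 1. Stack: [9, 1]
BINARY_OP * → 9 * 1 = 9. Stack: [9]
RETURN_VALUE → return 9.

9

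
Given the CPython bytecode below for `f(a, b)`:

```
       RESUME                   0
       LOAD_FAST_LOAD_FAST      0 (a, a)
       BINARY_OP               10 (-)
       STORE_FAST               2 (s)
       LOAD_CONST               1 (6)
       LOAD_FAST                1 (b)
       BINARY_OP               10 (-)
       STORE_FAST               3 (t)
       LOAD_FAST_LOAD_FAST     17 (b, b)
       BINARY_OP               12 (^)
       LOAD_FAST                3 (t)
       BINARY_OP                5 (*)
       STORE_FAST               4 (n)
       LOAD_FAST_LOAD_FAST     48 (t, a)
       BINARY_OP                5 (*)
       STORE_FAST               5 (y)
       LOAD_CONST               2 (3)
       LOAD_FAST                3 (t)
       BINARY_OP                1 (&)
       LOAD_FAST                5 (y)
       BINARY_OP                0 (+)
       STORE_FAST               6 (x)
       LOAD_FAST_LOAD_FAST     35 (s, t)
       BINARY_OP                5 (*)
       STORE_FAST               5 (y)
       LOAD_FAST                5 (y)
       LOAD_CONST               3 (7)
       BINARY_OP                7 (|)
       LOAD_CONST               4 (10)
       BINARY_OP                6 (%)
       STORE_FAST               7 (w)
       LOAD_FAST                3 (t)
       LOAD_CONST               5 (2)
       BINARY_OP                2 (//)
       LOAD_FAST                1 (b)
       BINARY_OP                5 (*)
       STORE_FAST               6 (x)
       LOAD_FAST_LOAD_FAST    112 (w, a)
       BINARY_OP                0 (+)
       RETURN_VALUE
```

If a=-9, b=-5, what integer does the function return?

LOAD_FAST_LOAD_FAST a,a → push -9,-9. Stack: [-9, -9]
BINARY_OP - → -9 - -9 = 0. Stack: [0]
STORE_FAST s → s=0. Stack: []
LOAD_CONST → push 6. Stack: [6]
LOAD_FAST b → push -5. Stack: [6, -5]
BINARY_OP - → 6 - -5 = 11. Stack: [11]
STORE_FAST t → t=11. Stack: []
LOAD_FAST_LOAD_FAST b,b → push -5,-5. Stack: [-5, -5]
BINARY_OP ^ → -5 ^ -5 = 0. Stack: [0]
LOAD_FAST t → push 11. Stack: [0, 11]
BINARY_OP * → 0 * 11 = 0. Stack: [0]
STORE_FAST n → n=0. Stack: []
LOAD_FAST_LOAD_FAST t,a → push 11,-9. Stack: [11, -9]
BINARY_OP * → 11 * -9 = -99. Stack: [-99]
STORE_FAST y → y=-99. Stack: []
LOAD_CONST → push 3. Stack: [3]
LOAD_FAST t → push 11. Stack: [3, 11]
BINARY_OP & → 3 & 11 = 3. Stack: [3]
LOAD_FAST y → push -99. Stack: [3, -99]
BINARY_OP + → 3 + -99 = -96. Stack: [-96]
STORE_FAST x → x=-96. Stack: []
LOAD_FAST_LOAD_FAST s,t → push 0,11. Stack: [0, 11]
BINARY_OP * → 0 * 11 = 0. Stack: [0]
STORE_FAST y → y=0. Stack: []
LOAD_FAST y → push 0. Stack: [0]
LOAD_CONST → push 7. Stack: [0, 7]
BINARY_OP | → 0 | 7 = 7. Stack: [7]
LOAD_CONST → push 10. Stack: [7, 10]
BINARY_OP % → 7 % 10 = 7. Stack: [7]
STORE_FAST w → w=7. Stack: []
LOAD_FAST t → push 11. Stack: [11]
LOAD_CONST → push 2. Stack: [11, 2]
BINARY_OP // → 11 // 2 = 5. Stack: [5]
LOAD_FAST b → push -5. Stack: [5, -5]
BINARY_OP * → 5 * -5 = -25. Stack: [-25]
STORE_FAST x → x=-25. Stack: []
LOAD_FAST_LOAD_FAST w,a → push 7,-9. Stack: [7, -9]
BINARY_OP + → 7 + -9 = -2. Stack: [-2]
RETURN_VALUE → return -2.

-2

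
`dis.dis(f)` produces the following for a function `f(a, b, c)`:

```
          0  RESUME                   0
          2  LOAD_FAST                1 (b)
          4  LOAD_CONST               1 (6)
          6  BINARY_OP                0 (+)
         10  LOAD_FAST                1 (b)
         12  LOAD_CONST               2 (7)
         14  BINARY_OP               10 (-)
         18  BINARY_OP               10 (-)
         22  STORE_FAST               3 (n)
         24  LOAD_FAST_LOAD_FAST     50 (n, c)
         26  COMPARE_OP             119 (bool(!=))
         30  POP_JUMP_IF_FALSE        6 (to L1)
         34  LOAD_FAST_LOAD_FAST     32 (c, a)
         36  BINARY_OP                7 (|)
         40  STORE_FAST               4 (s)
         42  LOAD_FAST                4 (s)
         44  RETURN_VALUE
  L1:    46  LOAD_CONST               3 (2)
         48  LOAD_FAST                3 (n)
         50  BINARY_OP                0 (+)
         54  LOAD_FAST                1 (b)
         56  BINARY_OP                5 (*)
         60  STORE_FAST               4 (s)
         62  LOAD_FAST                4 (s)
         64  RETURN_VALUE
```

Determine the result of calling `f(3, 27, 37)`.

39

LOAD_FAST b → push 27. Stack: [27]
LOAD_CONST → push 6. Stack: [27, 6]
BINARY_OP + → 27 + 6 = 33. Stack: [33]
LOAD_FAST b → push 27. Stack: [33, 27]
LOAD_CONST → push 7. Stack: [33, 27, 7]
BINARY_OP - → 27 - 7 = 20. Stack: [33, 20]
BINARY_OP - → 33 - 20 = 13. Stack: [13]
STORE_FAST n → n=13. Stack: []
LOAD_FAST_LOAD_FAST n,c → push 13,37. Stack: [13, 37]
COMPARE_OP bool(!=) → 13 vs 37 = True. Stack: [True]
POP_JUMP_IF_FALSE → pop True; no jump. Stack: []
LOAD_FAST_LOAD_FAST c,a → push 37,3. Stack: [37, 3]
BINARY_OP | → 37 | 3 = 39. Stack: [39]
STORE_FAST s → s=39. Stack: []
LOAD_FAST s → push 39. Stack: [39]
RETURN_VALUE → return 39.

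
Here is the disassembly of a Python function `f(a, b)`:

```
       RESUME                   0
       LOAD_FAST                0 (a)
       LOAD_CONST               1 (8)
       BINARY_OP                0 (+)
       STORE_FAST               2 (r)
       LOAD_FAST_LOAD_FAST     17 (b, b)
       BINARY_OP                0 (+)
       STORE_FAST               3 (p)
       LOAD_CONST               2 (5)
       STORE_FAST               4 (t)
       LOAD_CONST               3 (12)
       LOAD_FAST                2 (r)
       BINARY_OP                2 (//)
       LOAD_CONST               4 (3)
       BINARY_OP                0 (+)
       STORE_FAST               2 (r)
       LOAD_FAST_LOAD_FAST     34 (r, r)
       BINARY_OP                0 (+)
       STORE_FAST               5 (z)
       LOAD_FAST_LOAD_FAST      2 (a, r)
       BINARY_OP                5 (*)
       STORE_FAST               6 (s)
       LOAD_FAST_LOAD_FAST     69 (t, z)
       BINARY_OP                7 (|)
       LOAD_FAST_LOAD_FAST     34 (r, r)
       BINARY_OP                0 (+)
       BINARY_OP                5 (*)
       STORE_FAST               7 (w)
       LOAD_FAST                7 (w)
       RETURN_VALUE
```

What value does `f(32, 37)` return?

42

LOAD_FAST a → push 32. Stack: [32]
LOAD_CONST → push 8. Stack: [32, 8]
BINARY_OP + → 32 + 8 = 40. Stack: [40]
STORE_FAST r → r=40. Stack: []
LOAD_FAST_LOAD_FAST b,b → push 37,37. Stack: [37, 37]
BINARY_OP + → 37 + 37 = 74. Stack: [74]
STORE_FAST p → p=74. Stack: []
LOAD_CONST → push 5. Stack: [5]
STORE_FAST t → t=5. Stack: []
LOAD_CONST → push 12. Stack: [12]
LOAD_FAST r → push 40. Stack: [12, 40]
BINARY_OP // → 12 // 40 = 0. Stack: [0]
LOAD_CONST → push 3. Stack: [0, 3]
BINARY_OP + → 0 + 3 = 3. Stack: [3]
STORE_FAST r → r=3. Stack: []
LOAD_FAST_LOAD_FAST r,r → push 3,3. Stack: [3, 3]
BINARY_OP + → 3 + 3 = 6. Stack: [6]
STORE_FAST z → z=6. Stack: []
LOAD_FAST_LOAD_FAST a,r → push 32,3. Stack: [32, 3]
BINARY_OP * → 32 * 3 = 96. Stack: [96]
STORE_FAST s → s=96. Stack: []
LOAD_FAST_LOAD_FAST t,z → push 5,6. Stack: [5, 6]
BINARY_OP | → 5 | 6 = 7. Stack: [7]
LOAD_FAST_LOAD_FAST r,r → push 3,3. Stack: [7, 3, 3]
BINARY_OP + → 3 + 3 = 6. Stack: [7, 6]
BINARY_OP * → 7 * 6 = 42. Stack: [42]
STORE_FAST w → w=42. Stack: []
LOAD_FAST w → push 42. Stack: [42]
RETURN_VALUE → return 42.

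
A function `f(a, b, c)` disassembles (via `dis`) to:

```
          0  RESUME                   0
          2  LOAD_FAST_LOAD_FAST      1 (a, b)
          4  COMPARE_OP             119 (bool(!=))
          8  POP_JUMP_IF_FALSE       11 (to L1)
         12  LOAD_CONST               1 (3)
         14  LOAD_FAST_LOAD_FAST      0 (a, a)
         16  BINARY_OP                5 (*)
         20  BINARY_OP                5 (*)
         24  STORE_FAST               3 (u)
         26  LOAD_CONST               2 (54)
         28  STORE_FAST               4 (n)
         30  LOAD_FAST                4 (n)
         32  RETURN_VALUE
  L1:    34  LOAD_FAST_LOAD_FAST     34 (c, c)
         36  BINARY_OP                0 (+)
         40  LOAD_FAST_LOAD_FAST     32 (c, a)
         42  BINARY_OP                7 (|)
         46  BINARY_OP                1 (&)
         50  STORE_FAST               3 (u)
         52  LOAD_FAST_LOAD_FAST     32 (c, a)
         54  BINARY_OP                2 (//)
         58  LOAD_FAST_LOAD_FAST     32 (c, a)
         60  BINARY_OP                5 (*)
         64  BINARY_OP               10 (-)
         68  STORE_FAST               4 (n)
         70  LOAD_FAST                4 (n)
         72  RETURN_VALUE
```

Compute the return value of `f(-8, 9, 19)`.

54

LOAD_FAST_LOAD_FAST a,b → push -8,9. Stack: [-8, 9]
COMPARE_OP bool(!=) → -8 vs 9 = True. Stack: [True]
POP_JUMP_IF_FALSE → pop True; no jump. Stack: []
LOAD_CONST → push 3. Stack: [3]
LOAD_FAST_LOAD_FAST a,a → push -8,-8. Stack: [3, -8, -8]
BINARY_OP * → -8 * -8 = 64. Stack: [3, 64]
BINARY_OP * → 3 * 64 = 192. Stack: [192]
STORE_FAST u → u=192. Stack: []
LOAD_CONST → push 54. Stack: [54]
STORE_FAST n → n=54. Stack: []
LOAD_FAST n → push 54. Stack: [54]
RETURN_VALUE → return 54.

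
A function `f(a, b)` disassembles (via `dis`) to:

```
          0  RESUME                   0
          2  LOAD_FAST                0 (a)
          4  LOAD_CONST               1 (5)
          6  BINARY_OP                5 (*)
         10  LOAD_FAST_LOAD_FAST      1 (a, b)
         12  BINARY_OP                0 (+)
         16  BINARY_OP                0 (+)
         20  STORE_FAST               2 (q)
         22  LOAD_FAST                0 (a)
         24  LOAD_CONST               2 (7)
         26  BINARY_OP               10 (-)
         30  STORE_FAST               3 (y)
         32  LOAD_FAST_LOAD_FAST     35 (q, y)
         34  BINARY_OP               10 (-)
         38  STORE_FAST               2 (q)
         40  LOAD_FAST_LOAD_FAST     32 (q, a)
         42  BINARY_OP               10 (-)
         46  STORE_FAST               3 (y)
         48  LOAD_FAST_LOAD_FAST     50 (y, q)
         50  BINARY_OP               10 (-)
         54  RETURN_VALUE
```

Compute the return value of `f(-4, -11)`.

LOAD_FAST a → push -4. Stack: [-4]
LOAD_CONST → push 5. Stack: [-4, 5]
BINARY_OP * → -4 * 5 = -20. Stack: [-20]
LOAD_FAST_LOAD_FAST a,b → push -4,-11. Stack: [-20, -4, -11]
BINARY_OP + → -4 + -11 = -15. Stack: [-20, -15]
BINARY_OP + → -20 + -15 = -35. Stack: [-35]
STORE_FAST q → q=-35. Stack: []
LOAD_FAST a → push -4. Stack: [-4]
LOAD_CONST → push 7. Stack: [-4, 7]
BINARY_OP - → -4 - 7 = -11. Stack: [-11]
STORE_FAST y → y=-11. Stack: []
LOAD_FAST_LOAD_FAST q,y → push -35,-11. Stack: [-35, -11]
BINARY_OP - → -35 - -11 = -24. Stack: [-24]
STORE_FAST q → q=-24. Stack: []
LOAD_FAST_LOAD_FAST q,a → push -24,-4. Stack: [-24, -4]
BINARY_OP - → -24 - -4 = -20. Stack: [-20]
STORE_FAST y → y=-20. Stack: []
LOAD_FAST_LOAD_FAST y,q → push -20,-24. Stack: [-20, -24]
BINARY_OP - → -20 - -24 = 4. Stack: [4]
RETURN_VALUE → return 4.

4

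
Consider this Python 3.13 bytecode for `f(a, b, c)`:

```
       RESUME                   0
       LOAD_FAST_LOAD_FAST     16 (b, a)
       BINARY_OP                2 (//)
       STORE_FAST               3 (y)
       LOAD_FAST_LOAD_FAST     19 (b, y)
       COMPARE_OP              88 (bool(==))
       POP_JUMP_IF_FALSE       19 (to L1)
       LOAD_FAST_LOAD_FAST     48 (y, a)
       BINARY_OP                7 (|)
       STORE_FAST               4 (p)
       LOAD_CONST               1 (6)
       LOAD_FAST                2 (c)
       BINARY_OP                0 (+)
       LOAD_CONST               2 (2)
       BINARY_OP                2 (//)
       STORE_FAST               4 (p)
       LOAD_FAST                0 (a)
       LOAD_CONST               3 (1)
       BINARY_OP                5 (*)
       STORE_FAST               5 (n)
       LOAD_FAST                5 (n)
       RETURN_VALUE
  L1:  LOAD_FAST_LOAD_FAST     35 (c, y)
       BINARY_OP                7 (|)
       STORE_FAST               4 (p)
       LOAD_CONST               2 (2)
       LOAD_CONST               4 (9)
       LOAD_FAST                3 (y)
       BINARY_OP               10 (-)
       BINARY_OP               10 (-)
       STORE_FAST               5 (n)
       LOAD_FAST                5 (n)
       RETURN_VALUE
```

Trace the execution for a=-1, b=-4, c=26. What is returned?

LOAD_FAST_LOAD_FAST b,a → push -4,-1. Stack: [-4, -1]
BINARY_OP // → -4 // -1 = 4. Stack: [4]
STORE_FAST y → y=4. Stack: []
LOAD_FAST_LOAD_FAST b,y → push -4,4. Stack: [-4, 4]
COMPARE_OP bool(==) → -4 vs 4 = False. Stack: [False]
POP_JUMP_IF_FALSE → pop False; jump. Stack: []
LOAD_FAST_LOAD_FAST c,y → push 26,4. Stack: [26, 4]
BINARY_OP | → 26 | 4 = 30. Stack: [30]
STORE_FAST p → p=30. Stack: []
LOAD_CONST → push 2. Stack: [2]
LOAD_CONST → push 9. Stack: [2, 9]
LOAD_FAST y → push 4. Stack: [2, 9, 4]
BINARY_OP - → 9 - 4 = 5. Stack: [2, 5]
BINARY_OP - → 2 - 5 = -3. Stack: [-3]
STORE_FAST n → n=-3. Stack: []
LOAD_FAST n → push -3. Stack: [-3]
RETURN_VALUE → return -3.

-3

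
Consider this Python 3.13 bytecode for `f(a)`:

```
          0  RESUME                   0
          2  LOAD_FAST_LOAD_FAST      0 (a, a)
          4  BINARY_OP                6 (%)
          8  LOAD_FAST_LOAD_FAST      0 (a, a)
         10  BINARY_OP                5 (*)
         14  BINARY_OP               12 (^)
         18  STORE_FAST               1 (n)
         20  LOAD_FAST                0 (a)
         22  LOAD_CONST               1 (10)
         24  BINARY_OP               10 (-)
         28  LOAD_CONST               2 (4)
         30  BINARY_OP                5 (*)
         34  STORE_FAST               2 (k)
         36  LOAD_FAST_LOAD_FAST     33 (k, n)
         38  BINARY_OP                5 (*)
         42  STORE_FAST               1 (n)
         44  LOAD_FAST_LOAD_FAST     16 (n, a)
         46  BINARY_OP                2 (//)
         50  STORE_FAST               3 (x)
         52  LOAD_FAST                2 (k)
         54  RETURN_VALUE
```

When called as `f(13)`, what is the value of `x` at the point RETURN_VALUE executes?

LOAD_FAST_LOAD_FAST a,a → push 13,13. Stack: [13, 13]
BINARY_OP % → 13 % 13 = 0. Stack: [0]
LOAD_FAST_LOAD_FAST a,a → push 13,13. Stack: [0, 13, 13]
BINARY_OP * → 13 * 13 = 169. Stack: [0, 169]
BINARY_OP ^ → 0 ^ 169 = 169. Stack: [169]
STORE_FAST n → n=169. Stack: []
LOAD_FAST a → push 13. Stack: [13]
LOAD_CONST → push 10. Stack: [13, 10]
BINARY_OP - → 13 - 10 = 3. Stack: [3]
LOAD_CONST → push 4. Stack: [3, 4]
BINARY_OP * → 3 * 4 = 12. Stack: [12]
STORE_FAST k → k=12. Stack: []
LOAD_FAST_LOAD_FAST k,n → push 12,169. Stack: [12, 169]
BINARY_OP * → 12 * 169 = 2028. Stack: [2028]
STORE_FAST n → n=2028. Stack: []
LOAD_FAST_LOAD_FAST n,a → push 2028,13. Stack: [2028, 13]
BINARY_OP // → 2028 // 13 = 156. Stack: [156]
STORE_FAST x → x=156. Stack: []
LOAD_FAST k → push 12. Stack: [12]
RETURN_VALUE → return 12.

156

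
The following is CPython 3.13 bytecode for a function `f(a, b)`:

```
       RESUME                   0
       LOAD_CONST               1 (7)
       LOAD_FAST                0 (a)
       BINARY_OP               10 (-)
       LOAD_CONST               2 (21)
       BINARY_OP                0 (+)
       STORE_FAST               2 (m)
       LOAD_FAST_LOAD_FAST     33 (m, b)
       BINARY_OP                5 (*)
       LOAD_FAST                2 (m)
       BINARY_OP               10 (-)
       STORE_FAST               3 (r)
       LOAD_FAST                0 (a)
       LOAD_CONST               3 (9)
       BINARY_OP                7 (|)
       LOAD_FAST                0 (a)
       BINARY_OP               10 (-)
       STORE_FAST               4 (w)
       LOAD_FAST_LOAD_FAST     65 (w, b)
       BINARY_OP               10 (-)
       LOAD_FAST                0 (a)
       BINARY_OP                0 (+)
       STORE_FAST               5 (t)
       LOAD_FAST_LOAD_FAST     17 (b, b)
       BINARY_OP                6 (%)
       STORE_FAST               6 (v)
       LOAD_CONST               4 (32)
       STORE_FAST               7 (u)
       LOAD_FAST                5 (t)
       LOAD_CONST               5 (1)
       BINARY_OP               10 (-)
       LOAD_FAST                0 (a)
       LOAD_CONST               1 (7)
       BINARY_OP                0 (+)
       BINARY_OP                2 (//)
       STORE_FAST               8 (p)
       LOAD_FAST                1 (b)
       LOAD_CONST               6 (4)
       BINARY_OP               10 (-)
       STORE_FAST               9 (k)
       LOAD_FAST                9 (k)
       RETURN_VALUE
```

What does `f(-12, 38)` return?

34

LOAD_CONST → push 7. Stack: [7]
LOAD_FAST a → push -12. Stack: [7, -12]
BINARY_OP - → 7 - -12 = 19. Stack: [19]
LOAD_CONST → push 21. Stack: [19, 21]
BINARY_OP + → 19 + 21 = 40. Stack: [40]
STORE_FAST m → m=40. Stack: []
LOAD_FAST_LOAD_FAST m,b → push 40,38. Stack: [40, 38]
BINARY_OP * → 40 * 38 = 1520. Stack: [1520]
LOAD_FAST m → push 40. Stack: [1520, 40]
BINARY_OP - → 1520 - 40 = 1480. Stack: [1480]
STORE_FAST r → r=1480. Stack: []
LOAD_FAST a → push -12. Stack: [-12]
LOAD_CONST → push 9. Stack: [-12, 9]
BINARY_OP | → -12 | 9 = -3. Stack: [-3]
LOAD_FAST a → push -12. Stack: [-3, -12]
BINARY_OP - → -3 - -12 = 9. Stack: [9]
STORE_FAST w → w=9. Stack: []
LOAD_FAST_LOAD_FAST w,b → push 9,38. Stack: [9, 38]
BINARY_OP - → 9 - 38 = -29. Stack: [-29]
LOAD_FAST a → push -12. Stack: [-29, -12]
BINARY_OP + → -29 + -12 = -41. Stack: [-41]
STORE_FAST t → t=-41. Stack: []
LOAD_FAST_LOAD_FAST b,b → push 38,38. Stack: [38, 38]
BINARY_OP % → 38 % 38 = 0. Stack: [0]
STORE_FAST v → v=0. Stack: []
LOAD_CONST → push 32. Stack: [32]
STORE_FAST u → u=32. Stack: []
LOAD_FAST t → push -41. Stack: [-41]
LOAD_CONST → push 1. Stack: [-41, 1]
BINARY_OP - → -41 - 1 = -42. Stack: [-42]
LOAD_FAST a → push -12. Stack: [-42, -12]
LOAD_CONST → push 7. Stack: [-42, -12, 7]
BINARY_OP + → -12 + 7 = -5. Stack: [-42, -5]
BINARY_OP // → -42 // -5 = 8. Stack: [8]
STORE_FAST p → p=8. Stack: []
LOAD_FAST b → push 38. Stack: [38]
LOAD_CONST → push 4. Stack: [38, 4]
BINARY_OP - → 38 - 4 = 34. Stack: [34]
STORE_FAST k → k=34. Stack: []
LOAD_FAST k → push 34. Stack: [34]
RETURN_VALUE → return 34.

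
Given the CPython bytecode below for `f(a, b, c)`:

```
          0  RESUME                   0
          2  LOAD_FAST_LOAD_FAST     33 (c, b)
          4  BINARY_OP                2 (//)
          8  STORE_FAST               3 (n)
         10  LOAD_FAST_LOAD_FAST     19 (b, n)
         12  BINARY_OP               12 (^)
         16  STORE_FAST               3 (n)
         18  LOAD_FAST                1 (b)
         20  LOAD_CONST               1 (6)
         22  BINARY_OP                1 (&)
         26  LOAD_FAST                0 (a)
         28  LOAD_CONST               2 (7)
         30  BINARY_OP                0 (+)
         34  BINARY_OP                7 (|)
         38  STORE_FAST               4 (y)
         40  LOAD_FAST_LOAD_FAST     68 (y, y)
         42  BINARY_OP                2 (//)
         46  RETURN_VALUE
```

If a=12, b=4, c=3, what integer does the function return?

1

LOAD_FAST_LOAD_FAST c,b → push 3,4. Stack: [3, 4]
BINARY_OP // → 3 // 4 = 0. Stack: [0]
STORE_FAST n → n=0. Stack: []
LOAD_FAST_LOAD_FAST b,n → push 4,0. Stack: [4, 0]
BINARY_OP ^ → 4 ^ 0 = 4. Stack: [4]
STORE_FAST n → n=4. Stack: []
LOAD_FAST b → push 4. Stack: [4]
LOAD_CONST → push 6. Stack: [4, 6]
BINARY_OP & → 4 & 6 = 4. Stack: [4]
LOAD_FAST a → push 12. Stack: [4, 12]
LOAD_CONST → push 7. Stack: [4, 12, 7]
BINARY_OP + → 12 + 7 = 19. Stack: [4, 19]
BINARY_OP | → 4 | 19 = 23. Stack: [23]
STORE_FAST y → y=23. Stack: []
LOAD_FAST_LOAD_FAST y,y → push 23,23. Stack: [23, 23]
BINARY_OP // → 23 // 23 = 1. Stack: [1]
RETURN_VALUE → return 1.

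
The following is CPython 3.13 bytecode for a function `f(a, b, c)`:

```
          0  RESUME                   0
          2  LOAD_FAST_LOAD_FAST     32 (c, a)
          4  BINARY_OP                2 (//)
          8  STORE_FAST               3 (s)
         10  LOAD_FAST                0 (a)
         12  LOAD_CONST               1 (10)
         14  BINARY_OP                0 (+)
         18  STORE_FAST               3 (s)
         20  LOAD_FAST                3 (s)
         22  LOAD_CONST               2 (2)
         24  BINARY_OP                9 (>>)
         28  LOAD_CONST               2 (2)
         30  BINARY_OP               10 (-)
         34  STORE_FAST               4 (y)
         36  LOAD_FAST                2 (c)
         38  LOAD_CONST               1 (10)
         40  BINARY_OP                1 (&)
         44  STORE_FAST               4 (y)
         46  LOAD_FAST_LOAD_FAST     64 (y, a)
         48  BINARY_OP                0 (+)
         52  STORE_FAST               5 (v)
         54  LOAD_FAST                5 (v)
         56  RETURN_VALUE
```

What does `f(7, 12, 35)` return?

9

LOAD_FAST_LOAD_FAST c,a → push 35,7. Stack: [35, 7]
BINARY_OP // → 35 // 7 = 5. Stack: [5]
STORE_FAST s → s=5. Stack: []
LOAD_FAST a → push 7. Stack: [7]
LOAD_CONST → push 10. Stack: [7, 10]
BINARY_OP + → 7 + 10 = 17. Stack: [17]
STORE_FAST s → s=17. Stack: []
LOAD_FAST s → push 17. Stack: [17]
LOAD_CONST → push 2. Stack: [17, 2]
BINARY_OP >> → 17 >> 2 = 4. Stack: [4]
LOAD_CONST → push 2. Stack: [4, 2]
BINARY_OP - → 4 - 2 = 2. Stack: [2]
STORE_FAST y → y=2. Stack: []
LOAD_FAST c → push 35. Stack: [35]
LOAD_CONST → push 10. Stack: [35, 10]
BINARY_OP & → 35 & 10 = 2. Stack: [2]
STORE_FAST y → y=2. Stack: []
LOAD_FAST_LOAD_FAST y,a → push 2,7. Stack: [2, 7]
BINARY_OP + → 2 + 7 = 9. Stack: [9]
STORE_FAST v → v=9. Stack: []
LOAD_FAST v → push 9. Stack: [9]
RETURN_VALUE → return 9.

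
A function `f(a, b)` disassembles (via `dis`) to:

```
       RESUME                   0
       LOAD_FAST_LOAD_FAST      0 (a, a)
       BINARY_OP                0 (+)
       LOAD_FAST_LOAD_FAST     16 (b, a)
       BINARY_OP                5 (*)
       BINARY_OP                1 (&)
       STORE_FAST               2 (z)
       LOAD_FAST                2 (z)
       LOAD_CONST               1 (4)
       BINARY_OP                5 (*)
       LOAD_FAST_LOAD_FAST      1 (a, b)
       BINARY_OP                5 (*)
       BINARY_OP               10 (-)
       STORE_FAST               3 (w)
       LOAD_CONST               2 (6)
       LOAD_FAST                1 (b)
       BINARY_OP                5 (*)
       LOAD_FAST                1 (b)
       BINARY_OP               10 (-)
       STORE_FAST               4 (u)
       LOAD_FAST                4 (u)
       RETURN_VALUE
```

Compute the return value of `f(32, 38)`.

190

LOAD_FAST_LOAD_FAST a,a → push 32,32. Stack: [32, 32]
BINARY_OP + → 32 + 32 = 64. Stack: [64]
LOAD_FAST_LOAD_FAST b,a → push 38,32. Stack: [64, 38, 32]
BINARY_OP * → 38 * 32 = 1216. Stack: [64, 1216]
BINARY_OP & → 64 & 1216 = 64. Stack: [64]
STORE_FAST z → z=64. Stack: []
LOAD_FAST z → push 64. Stack: [64]
LOAD_CONST → push 4. Stack: [64, 4]
BINARY_OP * → 64 * 4 = 256. Stack: [256]
LOAD_FAST_LOAD_FAST a,b → push 32,38. Stack: [256, 32, 38]
BINARY_OP * → 32 * 38 = 1216. Stack: [256, 1216]
BINARY_OP - → 256 - 1216 = -960. Stack: [-960]
STORE_FAST w → w=-960. Stack: []
LOAD_CONST → push 6. Stack: [6]
LOAD_FAST b → push 38. Stack: [6, 38]
BINARY_OP * → 6 * 38 = 228. Stack: [228]
LOAD_FAST b → push 38. Stack: [228, 38]
BINARY_OP - → 228 - 38 = 190. Stack: [190]
STORE_FAST u → u=190. Stack: []
LOAD_FAST u → push 190. Stack: [190]
RETURN_VALUE → return 190.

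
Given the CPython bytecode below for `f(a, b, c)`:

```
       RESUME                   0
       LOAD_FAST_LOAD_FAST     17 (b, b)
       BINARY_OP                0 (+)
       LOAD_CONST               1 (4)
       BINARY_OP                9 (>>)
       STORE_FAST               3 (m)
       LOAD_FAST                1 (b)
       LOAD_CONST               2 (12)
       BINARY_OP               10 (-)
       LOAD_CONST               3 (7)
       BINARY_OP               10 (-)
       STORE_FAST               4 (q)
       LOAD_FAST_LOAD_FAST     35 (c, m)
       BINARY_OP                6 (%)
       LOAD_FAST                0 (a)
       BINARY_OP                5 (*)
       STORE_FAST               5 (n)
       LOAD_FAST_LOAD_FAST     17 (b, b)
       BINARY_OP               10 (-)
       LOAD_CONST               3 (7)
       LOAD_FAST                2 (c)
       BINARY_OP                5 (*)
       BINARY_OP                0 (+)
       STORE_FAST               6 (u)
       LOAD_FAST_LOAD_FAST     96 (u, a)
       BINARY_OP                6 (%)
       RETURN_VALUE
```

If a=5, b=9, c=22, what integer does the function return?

4

LOAD_FAST_LOAD_FAST b,b → push 9,9. Stack: [9, 9]
BINARY_OP + → 9 + 9 = 18. Stack: [18]
LOAD_CONST → push 4. Stack: [18, 4]
BINARY_OP >> → 18 >> 4 = 1. Stack: [1]
STORE_FAST m → m=1. Stack: []
LOAD_FAST b → push 9. Stack: [9]
LOAD_CONST → push 12. Stack: [9, 12]
BINARY_OP - → 9 - 12 = -3. Stack: [-3]
LOAD_CONST → push 7. Stack: [-3, 7]
BINARY_OP - → -3 - 7 = -10. Stack: [-10]
STORE_FAST q → q=-10. Stack: []
LOAD_FAST_LOAD_FAST c,m → push 22,1. Stack: [22, 1]
BINARY_OP % → 22 % 1 = 0. Stack: [0]
LOAD_FAST a → push 5. Stack: [0, 5]
BINARY_OP * → 0 * 5 = 0. Stack: [0]
STORE_FAST n → n=0. Stack: []
LOAD_FAST_LOAD_FAST b,b → push 9,9. Stack: [9, 9]
BINARY_OP - → 9 - 9 = 0. Stack: [0]
LOAD_CONST → push 7. Stack: [0, 7]
LOAD_FAST c → push 22. Stack: [0, 7, 22]
BINARY_OP * → 7 * 22 = 154. Stack: [0, 154]
BINARY_OP + → 0 + 154 = 154. Stack: [154]
STORE_FAST u → u=154. Stack: []
LOAD_FAST_LOAD_FAST u,a → push 154,5. Stack: [154, 5]
BINARY_OP % → 154 % 5 = 4. Stack: [4]
RETURN_VALUE → return 4.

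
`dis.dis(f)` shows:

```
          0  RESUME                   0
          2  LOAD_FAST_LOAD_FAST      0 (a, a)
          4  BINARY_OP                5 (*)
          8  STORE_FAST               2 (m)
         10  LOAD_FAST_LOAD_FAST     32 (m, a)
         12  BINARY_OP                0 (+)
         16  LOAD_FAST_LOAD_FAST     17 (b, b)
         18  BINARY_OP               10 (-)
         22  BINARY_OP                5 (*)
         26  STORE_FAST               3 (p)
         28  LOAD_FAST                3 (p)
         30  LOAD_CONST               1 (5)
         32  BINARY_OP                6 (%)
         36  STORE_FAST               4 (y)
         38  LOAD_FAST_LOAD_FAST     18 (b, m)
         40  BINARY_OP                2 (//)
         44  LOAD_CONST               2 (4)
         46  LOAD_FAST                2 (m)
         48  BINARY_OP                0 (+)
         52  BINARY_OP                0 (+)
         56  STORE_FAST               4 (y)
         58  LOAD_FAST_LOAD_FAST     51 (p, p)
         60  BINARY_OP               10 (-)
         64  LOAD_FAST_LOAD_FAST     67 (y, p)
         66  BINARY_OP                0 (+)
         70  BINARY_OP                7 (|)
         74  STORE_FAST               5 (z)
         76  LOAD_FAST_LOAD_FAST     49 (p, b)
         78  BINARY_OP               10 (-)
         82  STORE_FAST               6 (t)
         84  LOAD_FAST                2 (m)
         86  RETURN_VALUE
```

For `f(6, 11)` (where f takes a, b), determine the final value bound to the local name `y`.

LOAD_FAST_LOAD_FAST a,a → push 6,6. Stack: [6, 6]
BINARY_OP * → 6 * 6 = 36. Stack: [36]
STORE_FAST m → m=36. Stack: []
LOAD_FAST_LOAD_FAST m,a → push 36,6. Stack: [36, 6]
BINARY_OP + → 36 + 6 = 42. Stack: [42]
LOAD_FAST_LOAD_FAST b,b → push 11,11. Stack: [42, 11, 11]
BINARY_OP - → 11 - 11 = 0. Stack: [42, 0]
BINARY_OP * → 42 * 0 = 0. Stack: [0]
STORE_FAST p → p=0. Stack: []
LOAD_FAST p → push 0. Stack: [0]
LOAD_CONST → push 5. Stack: [0, 5]
BINARY_OP % → 0 % 5 = 0. Stack: [0]
STORE_FAST y → y=0. Stack: []
LOAD_FAST_LOAD_FAST b,m → push 11,36. Stack: [11, 36]
BINARY_OP // → 11 // 36 = 0. Stack: [0]
LOAD_CONST → push 4. Stack: [0, 4]
LOAD_FAST m → push 36. Stack: [0, 4, 36]
BINARY_OP + → 4 + 36 = 40. Stack: [0, 40]
BINARY_OP + → 0 + 40 = 40. Stack: [40]
STORE_FAST y → y=40. Stack: []
LOAD_FAST_LOAD_FAST p,p → push 0,0. Stack: [0, 0]
BINARY_OP - → 0 - 0 = 0. Stack: [0]
LOAD_FAST_LOAD_FAST y,p → push 40,0. Stack: [0, 40, 0]
BINARY_OP + → 40 + 0 = 40. Stack: [0, 40]
BINARY_OP | → 0 | 40 = 40. Stack: [40]
STORE_FAST z → z=40. Stack: []
LOAD_FAST_LOAD_FAST p,b → push 0,11. Stack: [0, 11]
BINARY_OP - → 0 - 11 = -11. Stack: [-11]
STORE_FAST t → t=-11. Stack: []
LOAD_FAST m → push 36. Stack: [36]
RETURN_VALUE → return 36.

40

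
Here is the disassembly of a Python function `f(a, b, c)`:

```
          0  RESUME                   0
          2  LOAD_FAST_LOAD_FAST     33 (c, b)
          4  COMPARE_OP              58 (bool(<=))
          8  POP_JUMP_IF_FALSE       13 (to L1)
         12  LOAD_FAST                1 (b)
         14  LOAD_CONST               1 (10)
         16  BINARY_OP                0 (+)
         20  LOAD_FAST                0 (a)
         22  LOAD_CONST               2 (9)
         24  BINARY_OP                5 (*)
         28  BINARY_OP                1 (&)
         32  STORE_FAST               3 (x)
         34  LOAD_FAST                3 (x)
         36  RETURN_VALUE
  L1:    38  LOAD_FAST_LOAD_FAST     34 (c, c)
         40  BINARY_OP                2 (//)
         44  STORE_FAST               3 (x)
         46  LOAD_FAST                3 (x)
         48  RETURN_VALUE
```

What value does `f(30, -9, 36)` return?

1

LOAD_FAST_LOAD_FAST c,b → push 36,-9. Stack: [36, -9]
COMPARE_OP bool(<=) → 36 vs -9 = False. Stack: [False]
POP_JUMP_IF_FALSE → pop False; jump. Stack: []
LOAD_FAST_LOAD_FAST c,c → push 36,36. Stack: [36, 36]
BINARY_OP // → 36 // 36 = 1. Stack: [1]
STORE_FAST x → x=1. Stack: []
LOAD_FAST x → push 1. Stack: [1]
RETURN_VALUE → return 1.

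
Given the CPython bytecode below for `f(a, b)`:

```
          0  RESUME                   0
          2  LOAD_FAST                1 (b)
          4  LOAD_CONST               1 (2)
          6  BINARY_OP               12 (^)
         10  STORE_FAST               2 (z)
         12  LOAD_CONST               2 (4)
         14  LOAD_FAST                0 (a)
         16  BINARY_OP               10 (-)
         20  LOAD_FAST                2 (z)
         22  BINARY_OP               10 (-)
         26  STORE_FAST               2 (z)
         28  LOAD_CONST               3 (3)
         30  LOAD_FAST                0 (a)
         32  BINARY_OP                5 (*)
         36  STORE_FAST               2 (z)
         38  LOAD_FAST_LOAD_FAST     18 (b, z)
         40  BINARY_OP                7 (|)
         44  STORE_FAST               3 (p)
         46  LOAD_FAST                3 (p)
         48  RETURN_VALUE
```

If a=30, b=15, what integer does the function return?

LOAD_FAST b → push 15. Stack: [15]
LOAD_CONST → push 2. Stack: [15, 2]
BINARY_OP ^ → 15 ^ 2 = 13. Stack: [13]
STORE_FAST z → z=13. Stack: []
LOAD_CONST → push 4. Stack: [4]
LOAD_FAST a → push 30. Stack: [4, 30]
BINARY_OP - → 4 - 30 = -26. Stack: [-26]
LOAD_FAST z → push 13. Stack: [-26, 13]
BINARY_OP - → -26 - 13 = -39. Stack: [-39]
STORE_FAST z → z=-39. Stack: []
LOAD_CONST → push 3. Stack: [3]
LOAD_FAST a → push 30. Stack: [3, 30]
BINARY_OP * → 3 * 30 = 90. Stack: [90]
STORE_FAST z → z=90. Stack: []
LOAD_FAST_LOAD_FAST b,z → push 15,90. Stack: [15, 90]
BINARY_OP | → 15 | 90 = 95. Stack: [95]
STORE_FAST p → p=95. Stack: []
LOAD_FAST p → push 95. Stack: [95]
RETURN_VALUE → return 95.

95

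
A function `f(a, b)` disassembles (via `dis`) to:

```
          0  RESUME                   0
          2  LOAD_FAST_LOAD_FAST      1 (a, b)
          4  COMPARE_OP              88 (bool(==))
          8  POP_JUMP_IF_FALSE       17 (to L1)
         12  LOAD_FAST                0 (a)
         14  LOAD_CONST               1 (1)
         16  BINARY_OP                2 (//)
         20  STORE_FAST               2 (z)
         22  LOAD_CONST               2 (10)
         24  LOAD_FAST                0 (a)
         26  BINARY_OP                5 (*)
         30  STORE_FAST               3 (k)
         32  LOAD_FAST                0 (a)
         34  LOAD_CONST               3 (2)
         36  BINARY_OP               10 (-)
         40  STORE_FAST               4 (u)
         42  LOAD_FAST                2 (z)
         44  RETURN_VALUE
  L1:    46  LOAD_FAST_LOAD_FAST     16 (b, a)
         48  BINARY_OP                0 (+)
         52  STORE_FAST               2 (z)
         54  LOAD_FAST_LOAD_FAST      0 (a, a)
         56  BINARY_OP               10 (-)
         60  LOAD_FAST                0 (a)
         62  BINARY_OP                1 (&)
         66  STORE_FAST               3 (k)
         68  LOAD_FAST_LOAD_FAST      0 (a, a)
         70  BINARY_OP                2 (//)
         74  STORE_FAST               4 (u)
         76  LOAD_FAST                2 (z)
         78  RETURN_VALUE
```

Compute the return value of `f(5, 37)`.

42

LOAD_FAST_LOAD_FAST a,b → push 5,37. Stack: [5, 37]
COMPARE_OP bool(==) → 5 vs 37 = False. Stack: [False]
POP_JUMP_IF_FALSE → pop False; jump. Stack: []
LOAD_FAST_LOAD_FAST b,a → push 37,5. Stack: [37, 5]
BINARY_OP + → 37 + 5 = 42. Stack: [42]
STORE_FAST z → z=42. Stack: []
LOAD_FAST_LOAD_FAST a,a → push 5,5. Stack: [5, 5]
BINARY_OP - → 5 - 5 = 0. Stack: [0]
LOAD_FAST a → push 5. Stack: [0, 5]
BINARY_OP & → 0 & 5 = 0. Stack: [0]
STORE_FAST k → k=0. Stack: []
LOAD_FAST_LOAD_FAST a,a → push 5,5. Stack: [5, 5]
BINARY_OP // → 5 // 5 = 1. Stack: [1]
STORE_FAST u → u=1. Stack: []
LOAD_FAST z → push 42. Stack: [42]
RETURN_VALUE → return 42.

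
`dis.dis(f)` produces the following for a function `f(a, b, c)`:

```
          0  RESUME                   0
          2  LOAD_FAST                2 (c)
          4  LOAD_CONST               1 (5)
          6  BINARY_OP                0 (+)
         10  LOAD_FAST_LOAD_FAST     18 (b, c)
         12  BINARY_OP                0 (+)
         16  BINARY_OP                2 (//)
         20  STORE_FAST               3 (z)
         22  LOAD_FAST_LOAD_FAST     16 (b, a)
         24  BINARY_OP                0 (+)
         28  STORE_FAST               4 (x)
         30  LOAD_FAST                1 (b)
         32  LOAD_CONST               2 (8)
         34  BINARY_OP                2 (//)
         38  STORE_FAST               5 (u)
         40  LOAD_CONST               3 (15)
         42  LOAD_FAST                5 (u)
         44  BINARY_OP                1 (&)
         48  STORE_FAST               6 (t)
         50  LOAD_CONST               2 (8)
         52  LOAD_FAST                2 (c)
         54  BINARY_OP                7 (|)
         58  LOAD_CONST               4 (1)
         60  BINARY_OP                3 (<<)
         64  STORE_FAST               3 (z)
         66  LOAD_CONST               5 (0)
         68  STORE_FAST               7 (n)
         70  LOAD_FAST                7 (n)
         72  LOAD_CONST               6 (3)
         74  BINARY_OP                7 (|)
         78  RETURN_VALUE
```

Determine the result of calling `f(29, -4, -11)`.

LOAD_FAST c → push -11. Stack: [-11]
LOAD_CONST → push 5. Stack: [-11, 5]
BINARY_OP + → -11 + 5 = -6. Stack: [-6]
LOAD_FAST_LOAD_FAST b,c → push -4,-11. Stack: [-6, -4, -11]
BINARY_OP + → -4 + -11 = -15. Stack: [-6, -15]
BINARY_OP // → -6 // -15 = 0. Stack: [0]
STORE_FAST z → z=0. Stack: []
LOAD_FAST_LOAD_FAST b,a → push -4,29. Stack: [-4, 29]
BINARY_OP + → -4 + 29 = 25. Stack: [25]
STORE_FAST x → x=25. Stack: []
LOAD_FAST b → push -4. Stack: [-4]
LOAD_CONST → push 8. Stack: [-4, 8]
BINARY_OP // → -4 // 8 = -1. Stack: [-1]
STORE_FAST u → u=-1. Stack: []
LOAD_CONST → push 15. Stack: [15]
LOAD_FAST u → push -1. Stack: [15, -1]
BINARY_OP & → 15 & -1 = 15. Stack: [15]
STORE_FAST t → t=15. Stack: []
LOAD_CONST → push 8. Stack: [8]
LOAD_FAST c → push -11. Stack: [8, -11]
BINARY_OP | → 8 | -11 = -3. Stack: [-3]
LOAD_CONST → push 1. Stack: [-3, 1]
BINARY_OP << → -3 << 1 = -6. Stack: [-6]
STORE_FAST z → z=-6. Stack: []
LOAD_CONST → push 0. Stack: [0]
STORE_FAST n → n=0. Stack: []
LOAD_FAST n → push 0. Stack: [0]
LOAD_CONST → push 3. Stack: [0, 3]
BINARY_OP | → 0 | 3 = 3. Stack: [3]
RETURN_VALUE → return 3.

3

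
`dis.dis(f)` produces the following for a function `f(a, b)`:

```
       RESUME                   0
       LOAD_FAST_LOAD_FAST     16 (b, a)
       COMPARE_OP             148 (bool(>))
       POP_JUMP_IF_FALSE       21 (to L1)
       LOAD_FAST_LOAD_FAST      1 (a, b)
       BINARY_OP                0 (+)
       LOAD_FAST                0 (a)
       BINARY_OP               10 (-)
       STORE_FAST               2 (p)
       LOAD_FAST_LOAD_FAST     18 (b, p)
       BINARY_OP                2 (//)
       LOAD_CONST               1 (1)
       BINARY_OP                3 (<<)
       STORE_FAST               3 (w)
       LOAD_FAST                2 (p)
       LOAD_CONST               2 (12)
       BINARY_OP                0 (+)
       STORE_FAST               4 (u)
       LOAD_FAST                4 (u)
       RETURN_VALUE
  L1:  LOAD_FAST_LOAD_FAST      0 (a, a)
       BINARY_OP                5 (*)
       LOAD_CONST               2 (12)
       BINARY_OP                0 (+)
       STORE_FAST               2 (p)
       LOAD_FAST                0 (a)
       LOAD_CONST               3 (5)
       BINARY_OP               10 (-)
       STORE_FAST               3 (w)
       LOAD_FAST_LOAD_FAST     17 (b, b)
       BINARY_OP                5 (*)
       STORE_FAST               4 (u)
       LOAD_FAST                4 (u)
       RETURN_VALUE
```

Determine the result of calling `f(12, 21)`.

LOAD_FAST_LOAD_FAST b,a → push 21,12. Stack: [21, 12]
COMPARE_OP bool(>) → 21 vs 12 = True. Stack: [True]
POP_JUMP_IF_FALSE → pop True; no jump. Stack: []
LOAD_FAST_LOAD_FAST a,b → push 12,21. Stack: [12, 21]
BINARY_OP + → 12 + 21 = 33. Stack: [33]
LOAD_FAST a → push 12. Stack: [33, 12]
BINARY_OP - → 33 - 12 = 21. Stack: [21]
STORE_FAST p → p=21. Stack: []
LOAD_FAST_LOAD_FAST b,p → push 21,21. Stack: [21, 21]
BINARY_OP // → 21 // 21 = 1. Stack: [1]
LOAD_CONST → push 1. Stack: [1, 1]
BINARY_OP << → 1 << 1 = 2. Stack: [2]
STORE_FAST w → w=2. Stack: []
LOAD_FAST p → push 21. Stack: [21]
LOAD_CONST → push 12. Stack: [21, 12]
BINARY_OP + → 21 + 12 = 33. Stack: [33]
STORE_FAST u → u=33. Stack: []
LOAD_FAST u → push 33. Stack: [33]
RETURN_VALUE → return 33.

33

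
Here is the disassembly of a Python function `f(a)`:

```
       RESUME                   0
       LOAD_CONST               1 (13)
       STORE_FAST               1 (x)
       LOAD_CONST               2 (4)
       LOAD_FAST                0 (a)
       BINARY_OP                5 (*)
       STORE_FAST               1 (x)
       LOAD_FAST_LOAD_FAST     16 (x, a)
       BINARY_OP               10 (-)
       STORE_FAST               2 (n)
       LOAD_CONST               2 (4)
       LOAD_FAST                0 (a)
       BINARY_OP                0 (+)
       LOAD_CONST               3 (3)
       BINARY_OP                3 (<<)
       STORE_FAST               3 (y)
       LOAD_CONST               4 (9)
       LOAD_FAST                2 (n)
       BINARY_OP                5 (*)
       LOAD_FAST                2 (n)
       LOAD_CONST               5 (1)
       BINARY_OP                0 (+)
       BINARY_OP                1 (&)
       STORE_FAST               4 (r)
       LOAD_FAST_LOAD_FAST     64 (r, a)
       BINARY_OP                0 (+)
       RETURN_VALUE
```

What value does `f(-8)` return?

LOAD_CONST → push 13. Stack: [13]
STORE_FAST x → x=13. Stack: []
LOAD_CONST → push 4. Stack: [4]
LOAD_FAST a → push -8. Stack: [4, -8]
BINARY_OP * → 4 * -8 = -32. Stack: [-32]
STORE_FAST x → x=-32. Stack: []
LOAD_FAST_LOAD_FAST x,a → push -32,-8. Stack: [-32, -8]
BINARY_OP - → -32 - -8 = -24. Stack: [-24]
STORE_FAST n → n=-24. Stack: []
LOAD_CONST → push 4. Stack: [4]
LOAD_FAST a → push -8. Stack: [4, -8]
BINARY_OP + → 4 + -8 = -4. Stack: [-4]
LOAD_CONST → push 3. Stack: [-4, 3]
BINARY_OP << → -4 << 3 = -32. Stack: [-32]
STORE_FAST y → y=-32. Stack: []
LOAD_CONST → push 9. Stack: [9]
LOAD_FAST n → push -24. Stack: [9, -24]
BINARY_OP * → 9 * -24 = -216. Stack: [-216]
LOAD_FAST n → push -24. Stack: [-216, -24]
LOAD_CONST → push 1. Stack: [-216, -24, 1]
BINARY_OP + → -24 + 1 = -23. Stack: [-216, -23]
BINARY_OP & → -216 & -23 = -216. Stack: [-216]
STORE_FAST r → r=-216. Stack: []
LOAD_FAST_LOAD_FAST r,a → push -216,-8. Stack: [-216, -8]
BINARY_OP + → -216 + -8 = -224. Stack: [-224]
RETURN_VALUE → return -224.

-224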